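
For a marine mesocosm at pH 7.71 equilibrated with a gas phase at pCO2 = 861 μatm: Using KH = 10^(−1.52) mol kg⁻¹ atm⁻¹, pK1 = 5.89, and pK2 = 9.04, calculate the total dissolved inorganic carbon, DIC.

[CO2*] = KH · pCO2 = 10^(−1.52) × 861×10^-6 = 2.600×10^-5 mol/kg
α₀ = 1/(1 + K1/[H⁺] + K1K2/[H⁺]²) = 1/(1 + 10^+1.82 + 10^+0.49) = 0.01425
DIC = [CO2*]/α₀ = 2.600×10^-5 / 0.01425 = 1.82 mmol/kg

DIC = 1.82 mmol/kg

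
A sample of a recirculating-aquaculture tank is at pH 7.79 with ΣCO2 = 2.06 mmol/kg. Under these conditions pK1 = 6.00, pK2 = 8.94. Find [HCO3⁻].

α₁ = 1 / (1 + [H⁺]/K1 + K2/[H⁺]) = 1 / (1 + 10^-1.79 + 10^-1.15)
   = 1 / (1 + 0.016218 + 0.070795) = 1/1.0870 = 0.9200
[HCO3⁻] = α₁ × DIC = 0.9200 × 2.06 = 1.90 mmol/kg

[HCO3⁻] = 1.90 mmol/kg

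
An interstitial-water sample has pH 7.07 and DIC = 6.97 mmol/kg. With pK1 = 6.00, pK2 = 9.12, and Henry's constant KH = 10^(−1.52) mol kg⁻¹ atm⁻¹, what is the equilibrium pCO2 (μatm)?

pCO2 = 1.80×10^4 μatm

α₀ = 1 / (1 + K1/[H⁺] + K1K2/[H⁺]²) = 1 / (1 + 10^+1.07 + 10^-0.98)
   = 1 / (1 + 11.749 + 0.10471) = 1/12.854 = 0.07780
[CO2*] = α₀ × DIC = 0.07780 × 6.97 = 0.5423 mmol/kg
pCO2 = [CO2*]/KH = 5.423×10^-4 / 3.020×10^-2 = 1.80×10^4 μatm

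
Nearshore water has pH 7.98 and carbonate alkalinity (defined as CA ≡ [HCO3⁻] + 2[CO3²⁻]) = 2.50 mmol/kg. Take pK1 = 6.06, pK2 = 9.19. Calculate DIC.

DIC = 2.39 mmol/kg

CA = [HCO3⁻] + 2[CO3²⁻] = (α₁ + 2α₂)·DIC
At pH 7.98: [H⁺]/K1 = 10^-1.92 = 0.012023, K2/[H⁺] = 10^-1.21 = 0.061660
α₁ = 1/(1 + 0.012023 + 0.061660) = 1/1.0737 = 0.9314; α₂ = α₁·K2/[H⁺] = 0.05743
α₁ + 2α₂ = 1.0462
DIC = CA / (α₁ + 2α₂) = 2.50 / 1.0462 = 2.39 mmol/kg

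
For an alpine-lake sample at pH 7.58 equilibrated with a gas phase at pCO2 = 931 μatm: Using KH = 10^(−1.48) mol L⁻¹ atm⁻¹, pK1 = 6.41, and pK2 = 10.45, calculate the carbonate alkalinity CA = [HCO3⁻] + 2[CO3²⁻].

[CO2*] = KH · pCO2 = 10^(−1.48) × 931×10^-6 = 3.083×10^-5 mol/L
α₀ = 1/(1 + K1/[H⁺] + K1K2/[H⁺]²) = 1/(1 + 10^+1.17 + 10^-1.70) = 0.06325
DIC = [CO2*]/α₀ = 3.083×10^-5 / 0.06325 = 0.4874 mmol/L
CA = (α₁ + 2α₂)·DIC = (0.9355 + 2×0.001262) × 0.4874 = 0.457 mmol/L

CA = 0.457 mmol/L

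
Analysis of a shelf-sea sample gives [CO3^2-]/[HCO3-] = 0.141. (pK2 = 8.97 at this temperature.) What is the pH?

pH = 8.12

From K2 = [H⁺][CO3^2-]/[HCO3-]:  pH = pK2 + log₁₀([CO3^2-]/[HCO3-])
log₁₀(0.141) = -0.851
pH = 8.97 + (-0.851) = 8.12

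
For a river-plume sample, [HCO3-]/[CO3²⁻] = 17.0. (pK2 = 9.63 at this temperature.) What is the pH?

pH = 8.40

From K2 = [H⁺][CO3²⁻]/[HCO3-]:  pH = pK2 − log₁₀([HCO3-]/[CO3²⁻])
log₁₀(17.0) = +1.230
pH = 9.63 − (+1.230) = 8.40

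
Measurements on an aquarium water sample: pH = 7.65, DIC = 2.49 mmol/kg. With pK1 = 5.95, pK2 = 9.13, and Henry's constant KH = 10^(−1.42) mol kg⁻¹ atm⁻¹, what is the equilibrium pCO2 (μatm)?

α₀ = 1 / (1 + K1/[H⁺] + K1K2/[H⁺]²) = 1 / (1 + 10^+1.70 + 10^+0.22)
   = 1 / (1 + 50.119 + 1.6596) = 1/52.778 = 0.01895
[CO2*] = α₀ × DIC = 0.01895 × 2.49 = 0.04718 mmol/kg
pCO2 = [CO2*]/KH = 4.718×10^-5 / 3.802×10^-2 = 1240 μatm

pCO2 = 1240 μatm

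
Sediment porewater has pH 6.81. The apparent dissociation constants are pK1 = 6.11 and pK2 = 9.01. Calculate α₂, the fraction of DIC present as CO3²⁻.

α₂ = 0.00523

α₂ = 1 / (1 + [H⁺]/K2 + [H⁺]²/(K1K2)) = 1 / (1 + 10^+2.20 + 10^+1.50)
   = 1 / (1 + 158.49 + 31.623) = 1/191.11 = 0.005233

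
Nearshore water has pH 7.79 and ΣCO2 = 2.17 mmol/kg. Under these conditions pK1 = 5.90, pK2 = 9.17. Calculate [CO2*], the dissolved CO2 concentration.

α₀ = 1 / (1 + K1/[H⁺] + K1K2/[H⁺]²) = 1 / (1 + 10^+1.89 + 10^+0.51)
   = 1 / (1 + 77.625 + 3.2359) = 1/81.861 = 0.01222
[CO2*] = α₀ × DIC = 0.01222 × 2.17 = 0.0265 mmol/kg

[CO2*] = 0.0265 mmol/kg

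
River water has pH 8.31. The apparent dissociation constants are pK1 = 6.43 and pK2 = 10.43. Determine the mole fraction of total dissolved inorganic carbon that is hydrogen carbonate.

α₁ = 1 / (1 + [H⁺]/K1 + K2/[H⁺]) = 1 / (1 + 10^-1.88 + 10^-2.12)
   = 1 / (1 + 0.013183 + 0.0075858) = 1/1.0208 = 0.9797

α₁ = 0.980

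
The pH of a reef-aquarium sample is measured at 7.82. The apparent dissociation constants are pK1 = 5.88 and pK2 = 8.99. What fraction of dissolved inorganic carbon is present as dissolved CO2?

α₀ = 0.0106

α₀ = 1 / (1 + K1/[H⁺] + K1K2/[H⁺]²) = 1 / (1 + 10^+1.94 + 10^+0.77)
   = 1 / (1 + 87.096 + 5.8884) = 1/93.985 = 0.01064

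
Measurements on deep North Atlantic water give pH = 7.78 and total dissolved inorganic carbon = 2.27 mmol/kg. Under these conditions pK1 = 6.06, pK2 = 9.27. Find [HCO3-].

[HCO3⁻] = 2.16 mmol/kg

α₁ = 1 / (1 + [H⁺]/K1 + K2/[H⁺]) = 1 / (1 + 10^-1.72 + 10^-1.49)
   = 1 / (1 + 0.019055 + 0.032359) = 1/1.0514 = 0.9511
[HCO3⁻] = α₁ × DIC = 0.9511 × 2.27 = 2.16 mmol/kg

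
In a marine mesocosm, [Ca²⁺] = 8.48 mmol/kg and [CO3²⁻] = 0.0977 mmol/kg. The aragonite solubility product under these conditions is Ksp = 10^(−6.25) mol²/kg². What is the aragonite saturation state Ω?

Ω = 1.47

Ksp = 10^(−6.25) = 5.623×10^-7
Ω = [Ca²⁺][CO3²⁻]/Ksp = (8.48×10^-3)(0.0977×10^-3) / 5.623×10^-7 = 1.47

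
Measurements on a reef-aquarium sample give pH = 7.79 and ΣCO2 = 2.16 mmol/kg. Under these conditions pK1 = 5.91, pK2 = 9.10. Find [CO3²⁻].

α₂ = 1 / (1 + [H⁺]/K2 + [H⁺]²/(K1K2)) = 1 / (1 + 10^+1.31 + 10^-0.57)
   = 1 / (1 + 20.417 + 0.26915) = 1/21.687 = 0.04611
[CO3²⁻] = α₂ × DIC = 0.04611 × 2.16 = 0.0996 mmol/kg

[CO3²⁻] = 0.0996 mmol/kg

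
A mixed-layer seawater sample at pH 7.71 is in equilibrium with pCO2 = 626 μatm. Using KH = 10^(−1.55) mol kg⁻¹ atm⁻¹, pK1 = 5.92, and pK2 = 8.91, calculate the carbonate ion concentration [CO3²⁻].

[CO3²⁻] = 0.0686 mmol/kg

[CO2*] = KH · pCO2 = 10^(−1.55) × 626×10^-6 = 1.764×10^-5 mol/kg
α₀ = 1/(1 + K1/[H⁺] + K1K2/[H⁺]²) = 1/(1 + 10^+1.79 + 10^+0.59) = 0.01503
DIC = [CO2*]/α₀ = 1.764×10^-5 / 0.01503 = 1.174 mmol/kg
[CO3²⁻] = α₂·DIC; α₂ = 0.05846, so [CO3²⁻] = 0.05846 × 1.174 = 0.0686 mmol/kg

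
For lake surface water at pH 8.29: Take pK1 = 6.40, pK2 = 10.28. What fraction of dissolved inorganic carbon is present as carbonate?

α₂ = 0.0100

α₂ = 1 / (1 + [H⁺]/K2 + [H⁺]²/(K1K2)) = 1 / (1 + 10^+1.99 + 10^+0.10)
   = 1 / (1 + 97.724 + 1.2589) = 1/99.983 = 0.01000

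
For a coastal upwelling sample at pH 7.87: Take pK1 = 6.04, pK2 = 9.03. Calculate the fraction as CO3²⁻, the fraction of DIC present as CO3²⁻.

α₂ = 1 / (1 + [H⁺]/K2 + [H⁺]²/(K1K2)) = 1 / (1 + 10^+1.16 + 10^-0.67)
   = 1 / (1 + 14.454 + 0.21380) = 1/15.668 = 0.06382

α₂ = 0.0638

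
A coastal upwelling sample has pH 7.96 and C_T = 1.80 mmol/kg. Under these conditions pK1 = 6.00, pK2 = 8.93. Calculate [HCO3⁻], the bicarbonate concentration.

α₁ = 1 / (1 + [H⁺]/K1 + K2/[H⁺]) = 1 / (1 + 10^-1.96 + 10^-0.97)
   = 1 / (1 + 0.010965 + 0.10715) = 1/1.1181 = 0.8944
[HCO3⁻] = α₁ × DIC = 0.8944 × 1.80 = 1.61 mmol/kg

[HCO3⁻] = 1.61 mmol/kg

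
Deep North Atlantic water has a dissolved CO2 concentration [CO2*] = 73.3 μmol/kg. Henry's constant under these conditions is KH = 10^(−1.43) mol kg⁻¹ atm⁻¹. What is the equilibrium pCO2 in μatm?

pCO2 = 1970 μatm

KH = 10^(−1.43) = 3.715×10^-2 mol kg⁻¹ atm⁻¹
pCO2 = [CO2*]/KH = 73.3×10^-6 / 3.715×10^-2 = 1.97×10^-3 atm = 1970 μatm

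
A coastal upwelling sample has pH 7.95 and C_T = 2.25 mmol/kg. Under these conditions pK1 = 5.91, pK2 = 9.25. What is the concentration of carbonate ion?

[CO3²⁻] = 0.106 mmol/kg

α₂ = 1 / (1 + [H⁺]/K2 + [H⁺]²/(K1K2)) = 1 / (1 + 10^+1.30 + 10^-0.74)
   = 1 / (1 + 19.953 + 0.18197) = 1/21.135 = 0.04732
[CO3²⁻] = α₂ × DIC = 0.04732 × 2.25 = 0.106 mmol/kg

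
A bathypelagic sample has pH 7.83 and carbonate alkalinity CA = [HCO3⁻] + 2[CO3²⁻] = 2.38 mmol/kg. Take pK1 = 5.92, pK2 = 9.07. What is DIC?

CA = [HCO3⁻] + 2[CO3²⁻] = (α₁ + 2α₂)·DIC
At pH 7.83: [H⁺]/K1 = 10^-1.91 = 0.012303, K2/[H⁺] = 10^-1.24 = 0.057544
α₁ = 1/(1 + 0.012303 + 0.057544) = 1/1.0698 = 0.9347; α₂ = α₁·K2/[H⁺] = 0.05379
α₁ + 2α₂ = 1.0423
DIC = CA / (α₁ + 2α₂) = 2.38 / 1.0423 = 2.28 mmol/kg

DIC = 2.28 mmol/kg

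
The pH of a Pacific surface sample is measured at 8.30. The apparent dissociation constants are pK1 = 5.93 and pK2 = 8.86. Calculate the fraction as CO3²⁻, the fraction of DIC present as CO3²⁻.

α₂ = 1 / (1 + [H⁺]/K2 + [H⁺]²/(K1K2)) = 1 / (1 + 10^+0.56 + 10^-1.81)
   = 1 / (1 + 3.6308 + 0.015488) = 1/4.6463 = 0.2152

α₂ = 0.215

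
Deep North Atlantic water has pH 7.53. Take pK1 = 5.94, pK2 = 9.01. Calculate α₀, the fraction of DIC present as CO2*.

α₀ = 0.0243

α₀ = 1 / (1 + K1/[H⁺] + K1K2/[H⁺]²) = 1 / (1 + 10^+1.59 + 10^+0.11)
   = 1 / (1 + 38.905 + 1.2882) = 1/41.193 = 0.02428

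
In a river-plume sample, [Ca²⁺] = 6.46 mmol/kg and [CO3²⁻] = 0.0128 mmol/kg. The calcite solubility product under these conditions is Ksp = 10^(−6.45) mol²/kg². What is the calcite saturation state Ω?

Ω = 0.233

Ksp = 10^(−6.45) = 3.548×10^-7
Ω = [Ca²⁺][CO3²⁻]/Ksp = (6.46×10^-3)(0.0128×10^-3) / 3.548×10^-7 = 0.233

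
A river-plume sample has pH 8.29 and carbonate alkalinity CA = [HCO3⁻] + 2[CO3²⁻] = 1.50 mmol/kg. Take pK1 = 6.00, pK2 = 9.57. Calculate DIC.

CA = [HCO3⁻] + 2[CO3²⁻] = (α₁ + 2α₂)·DIC
At pH 8.29: [H⁺]/K1 = 10^-2.29 = 0.0051286, K2/[H⁺] = 10^-1.28 = 0.052481
α₁ = 1/(1 + 0.0051286 + 0.052481) = 1/1.0576 = 0.9455; α₂ = α₁·K2/[H⁺] = 0.04962
α₁ + 2α₂ = 1.0448
DIC = CA / (α₁ + 2α₂) = 1.50 / 1.0448 = 1.44 mmol/kg

DIC = 1.44 mmol/kg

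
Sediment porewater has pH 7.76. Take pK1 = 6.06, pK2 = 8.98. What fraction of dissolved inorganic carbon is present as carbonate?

α₂ = 1 / (1 + [H⁺]/K2 + [H⁺]²/(K1K2)) = 1 / (1 + 10^+1.22 + 10^-0.48)
   = 1 / (1 + 16.596 + 0.33113) = 1/17.927 = 0.05578

α₂ = 0.0558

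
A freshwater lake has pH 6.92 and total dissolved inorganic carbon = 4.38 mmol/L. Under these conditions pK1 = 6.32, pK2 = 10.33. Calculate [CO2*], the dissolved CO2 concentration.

[CO2*] = 0.879 mmol/L

α₀ = 1 / (1 + K1/[H⁺] + K1K2/[H⁺]²) = 1 / (1 + 10^+0.60 + 10^-2.81)
   = 1 / (1 + 3.9811 + 0.0015488) = 1/4.9826 = 0.2007
[CO2*] = α₀ × DIC = 0.2007 × 4.38 = 0.879 mmol/L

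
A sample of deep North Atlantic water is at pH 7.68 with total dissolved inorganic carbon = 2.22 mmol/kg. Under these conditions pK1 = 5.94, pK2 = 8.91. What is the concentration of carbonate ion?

α₂ = 1 / (1 + [H⁺]/K2 + [H⁺]²/(K1K2)) = 1 / (1 + 10^+1.23 + 10^-0.51)
   = 1 / (1 + 16.982 + 0.30903) = 1/18.291 = 0.05467
[CO3²⁻] = α₂ × DIC = 0.05467 × 2.22 = 0.121 mmol/kg

[CO3²⁻] = 0.121 mmol/kg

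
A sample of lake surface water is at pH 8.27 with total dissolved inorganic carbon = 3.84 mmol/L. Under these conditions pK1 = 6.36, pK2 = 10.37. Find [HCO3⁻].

α₁ = 1 / (1 + [H⁺]/K1 + K2/[H⁺]) = 1 / (1 + 10^-1.91 + 10^-2.10)
   = 1 / (1 + 0.012303 + 0.0079433) = 1/1.0202 = 0.9802
[HCO3⁻] = α₁ × DIC = 0.9802 × 3.84 = 3.76 mmol/L

[HCO3⁻] = 3.76 mmol/L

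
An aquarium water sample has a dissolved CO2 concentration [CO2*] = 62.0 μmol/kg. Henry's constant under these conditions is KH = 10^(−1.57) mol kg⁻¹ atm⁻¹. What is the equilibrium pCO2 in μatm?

KH = 10^(−1.57) = 2.692×10^-2 mol kg⁻¹ atm⁻¹
pCO2 = [CO2*]/KH = 62.0×10^-6 / 2.692×10^-2 = 2.30×10^-3 atm = 2300 μatm

pCO2 = 2300 μatm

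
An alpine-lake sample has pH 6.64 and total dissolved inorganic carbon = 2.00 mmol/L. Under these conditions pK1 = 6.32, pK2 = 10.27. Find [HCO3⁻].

[HCO3⁻] = 1.35 mmol/L

α₁ = 1 / (1 + [H⁺]/K1 + K2/[H⁺]) = 1 / (1 + 10^-0.32 + 10^-3.63)
   = 1 / (1 + 0.47863 + 0.00023442) = 1/1.4789 = 0.6762
[HCO3⁻] = α₁ × DIC = 0.6762 × 2.00 = 1.35 mmol/L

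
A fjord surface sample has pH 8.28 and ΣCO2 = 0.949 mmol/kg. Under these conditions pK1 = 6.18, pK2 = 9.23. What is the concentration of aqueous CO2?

α₀ = 1 / (1 + K1/[H⁺] + K1K2/[H⁺]²) = 1 / (1 + 10^+2.10 + 10^+1.15)
   = 1 / (1 + 125.89 + 14.125) = 1/141.02 = 0.007091
[CO2*] = α₀ × DIC = 0.007091 × 0.949 = 0.00673 mmol/kg = 6.73 μmol/kg

[CO2*] = 6.73 μmol/kg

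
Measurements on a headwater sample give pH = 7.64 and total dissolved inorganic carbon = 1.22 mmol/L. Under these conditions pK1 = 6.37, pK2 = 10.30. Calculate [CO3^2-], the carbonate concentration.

[CO3²⁻] = 2.53 μmol/L

α₂ = 1 / (1 + [H⁺]/K2 + [H⁺]²/(K1K2)) = 1 / (1 + 10^+2.66 + 10^+1.39)
   = 1 / (1 + 457.09 + 24.547) = 1/482.64 = 0.002072
[CO3²⁻] = α₂ × DIC = 0.002072 × 1.22 = 0.00253 mmol/L = 2.53 μmol/L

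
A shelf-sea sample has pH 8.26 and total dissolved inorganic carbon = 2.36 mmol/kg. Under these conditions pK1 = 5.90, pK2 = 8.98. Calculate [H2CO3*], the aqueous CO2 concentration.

[CO2*] = 8.62 μmol/kg

α₀ = 1 / (1 + K1/[H⁺] + K1K2/[H⁺]²) = 1 / (1 + 10^+2.36 + 10^+1.64)
   = 1 / (1 + 229.09 + 43.652) = 1/273.74 = 0.003653
[CO2*] = α₀ × DIC = 0.003653 × 2.36 = 0.00862 mmol/kg = 8.62 μmol/kg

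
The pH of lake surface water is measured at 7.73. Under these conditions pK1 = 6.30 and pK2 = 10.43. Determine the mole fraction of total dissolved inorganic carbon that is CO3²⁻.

α₂ = 1 / (1 + [H⁺]/K2 + [H⁺]²/(K1K2)) = 1 / (1 + 10^+2.70 + 10^+1.27)
   = 1 / (1 + 501.19 + 18.621) = 1/520.81 = 0.001920

α₂ = 0.00192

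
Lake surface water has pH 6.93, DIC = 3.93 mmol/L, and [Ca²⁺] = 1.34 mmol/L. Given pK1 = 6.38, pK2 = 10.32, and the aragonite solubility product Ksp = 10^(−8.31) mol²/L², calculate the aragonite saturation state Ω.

Ω = 0.342

α₂ = 1 / (1 + [H⁺]/K2 + [H⁺]²/(K1K2)) = 1 / (1 + 10^+3.39 + 10^+2.84)
   = 1 / (1 + 2454.7 + 691.83) = 1/3147.5 = 0.0003177
[CO3²⁻] = α₂ × DIC = 0.0003177 × 3.93 = 0.001249 mmol/L = 1.249 μmol/L
Ksp = 10^(−8.31) = 4.898×10^-9
Ω = [Ca²⁺][CO3²⁻]/Ksp = (1.34×10^-3)(1.249×10^-6) / 4.898×10^-9 = 0.342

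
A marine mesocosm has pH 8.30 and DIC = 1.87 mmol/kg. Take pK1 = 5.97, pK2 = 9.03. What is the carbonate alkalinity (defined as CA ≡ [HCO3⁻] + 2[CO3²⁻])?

CA = 2.16 mmol/kg

CA = [HCO3⁻] + 2[CO3²⁻] = (α₁ + 2α₂)·DIC
At pH 8.30: [H⁺]/K1 = 10^-2.33 = 0.0046774, K2/[H⁺] = 10^-0.73 = 0.18621
α₁ = 1/(1 + 0.0046774 + 0.18621) = 1/1.1909 = 0.8397; α₂ = α₁·K2/[H⁺] = 0.1564
α₁ + 2α₂ = 1.1524
CA = 1.1524 × 1.87 = 2.16 mmol/kg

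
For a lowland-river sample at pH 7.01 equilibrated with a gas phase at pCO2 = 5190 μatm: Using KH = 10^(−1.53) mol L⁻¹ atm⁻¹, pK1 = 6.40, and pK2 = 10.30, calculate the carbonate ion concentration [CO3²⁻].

[CO2*] = KH · pCO2 = 10^(−1.53) × 5190×10^-6 = 1.532×10^-4 mol/L
α₀ = 1/(1 + K1/[H⁺] + K1K2/[H⁺]²) = 1/(1 + 10^+0.61 + 10^-2.68) = 0.1970
DIC = [CO2*]/α₀ = 1.532×10^-4 / 0.1970 = 0.7775 mmol/L
[CO3²⁻] = α₂·DIC; α₂ = 0.0004116, so [CO3²⁻] = 0.0004116 × 0.7775 = 0.000320 mmol/L = 0.320 μmol/L

[CO3²⁻] = 0.320 μmol/L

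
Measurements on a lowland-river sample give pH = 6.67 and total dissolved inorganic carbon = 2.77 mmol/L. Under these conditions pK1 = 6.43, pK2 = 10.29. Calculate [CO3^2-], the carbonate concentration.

α₂ = 1 / (1 + [H⁺]/K2 + [H⁺]²/(K1K2)) = 1 / (1 + 10^+3.62 + 10^+3.38)
   = 1 / (1 + 4168.7 + 2398.8) = 1/6568.5 = 0.0001522
[CO3²⁻] = α₂ × DIC = 0.0001522 × 2.77 = 0.000422 mmol/L = 0.422 μmol/L

[CO3²⁻] = 0.422 μmol/L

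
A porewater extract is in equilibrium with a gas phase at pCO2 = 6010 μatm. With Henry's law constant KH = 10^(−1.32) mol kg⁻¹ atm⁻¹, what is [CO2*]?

KH = 10^(−1.32) = 4.786×10^-2 mol kg⁻¹ atm⁻¹
[CO2*] = KH · pCO2 = 4.786×10^-2 × 6010×10^-6 atm = 2.88×10^-4 mol/kg

[CO2*] = 288 μmol/kg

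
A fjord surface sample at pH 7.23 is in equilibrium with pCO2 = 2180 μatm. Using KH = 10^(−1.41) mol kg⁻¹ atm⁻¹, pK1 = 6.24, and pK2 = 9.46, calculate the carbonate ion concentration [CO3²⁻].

[CO2*] = KH · pCO2 = 10^(−1.41) × 2180×10^-6 = 8.481×10^-5 mol/kg
α₀ = 1/(1 + K1/[H⁺] + K1K2/[H⁺]²) = 1/(1 + 10^+0.99 + 10^-1.24) = 0.09234
DIC = [CO2*]/α₀ = 8.481×10^-5 / 0.09234 = 0.9185 mmol/kg
[CO3²⁻] = α₂·DIC; α₂ = 0.005313, so [CO3²⁻] = 0.005313 × 0.9185 = 0.00488 mmol/kg = 4.88 μmol/kg

[CO3²⁻] = 4.88 μmol/kg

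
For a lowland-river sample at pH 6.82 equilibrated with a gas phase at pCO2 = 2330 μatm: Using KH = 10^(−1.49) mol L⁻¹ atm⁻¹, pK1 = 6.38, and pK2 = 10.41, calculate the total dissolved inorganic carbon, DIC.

[CO2*] = KH · pCO2 = 10^(−1.49) × 2330×10^-6 = 7.540×10^-5 mol/L
α₀ = 1/(1 + K1/[H⁺] + K1K2/[H⁺]²) = 1/(1 + 10^+0.44 + 10^-3.15) = 0.2663
DIC = [CO2*]/α₀ = 7.540×10^-5 / 0.2663 = 0.283 mmol/L

DIC = 0.283 mmol/L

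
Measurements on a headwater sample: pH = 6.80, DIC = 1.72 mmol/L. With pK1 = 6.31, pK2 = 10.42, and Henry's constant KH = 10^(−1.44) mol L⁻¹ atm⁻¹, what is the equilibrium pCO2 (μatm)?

pCO2 = 1.16×10^4 μatm

α₀ = 1 / (1 + K1/[H⁺] + K1K2/[H⁺]²) = 1 / (1 + 10^+0.49 + 10^-3.13)
   = 1 / (1 + 3.0903 + 0.00074131) = 1/4.0910 = 0.2444
[CO2*] = α₀ × DIC = 0.2444 × 1.72 = 0.4204 mmol/L
pCO2 = [CO2*]/KH = 4.204×10^-4 / 3.631×10^-2 = 1.16×10^4 μatm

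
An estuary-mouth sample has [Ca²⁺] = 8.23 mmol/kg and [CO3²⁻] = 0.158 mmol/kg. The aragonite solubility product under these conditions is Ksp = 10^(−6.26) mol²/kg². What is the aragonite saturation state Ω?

Ω = 2.37

Ksp = 10^(−6.26) = 5.495×10^-7
Ω = [Ca²⁺][CO3²⁻]/Ksp = (8.23×10^-3)(0.158×10^-3) / 5.495×10^-7 = 2.37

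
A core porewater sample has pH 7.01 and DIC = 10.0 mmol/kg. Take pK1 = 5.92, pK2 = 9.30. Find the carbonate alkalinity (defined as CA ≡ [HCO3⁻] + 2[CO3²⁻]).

CA = 9.30 mmol/kg

CA = [HCO3⁻] + 2[CO3²⁻] = (α₁ + 2α₂)·DIC
At pH 7.01: [H⁺]/K1 = 10^-1.09 = 0.081283, K2/[H⁺] = 10^-2.29 = 0.0051286
α₁ = 1/(1 + 0.081283 + 0.0051286) = 1/1.0864 = 0.9205; α₂ = α₁·K2/[H⁺] = 0.004721
α₁ + 2α₂ = 0.9299
CA = 0.9299 × 10.0 = 9.30 mmol/kg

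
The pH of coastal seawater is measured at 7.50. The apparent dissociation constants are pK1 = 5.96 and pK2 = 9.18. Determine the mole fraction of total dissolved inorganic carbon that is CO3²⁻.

α₂ = 0.0199

α₂ = 1 / (1 + [H⁺]/K2 + [H⁺]²/(K1K2)) = 1 / (1 + 10^+1.68 + 10^+0.14)
   = 1 / (1 + 47.863 + 1.3804) = 1/50.243 = 0.01990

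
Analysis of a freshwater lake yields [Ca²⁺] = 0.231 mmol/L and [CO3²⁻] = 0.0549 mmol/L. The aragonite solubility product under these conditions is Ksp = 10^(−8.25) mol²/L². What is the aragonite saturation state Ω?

Ksp = 10^(−8.25) = 5.623×10^-9
Ω = [Ca²⁺][CO3²⁻]/Ksp = (0.231×10^-3)(0.0549×10^-3) / 5.623×10^-9 = 2.26

Ω = 2.26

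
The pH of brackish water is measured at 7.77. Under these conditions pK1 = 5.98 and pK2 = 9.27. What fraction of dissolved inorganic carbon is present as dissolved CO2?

α₀ = 1 / (1 + K1/[H⁺] + K1K2/[H⁺]²) = 1 / (1 + 10^+1.79 + 10^+0.29)
   = 1 / (1 + 61.660 + 1.9498) = 1/64.609 = 0.01548

α₀ = 0.0155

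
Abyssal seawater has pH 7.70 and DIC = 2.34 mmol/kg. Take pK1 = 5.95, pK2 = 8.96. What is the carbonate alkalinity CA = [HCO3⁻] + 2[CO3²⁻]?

CA = 2.42 mmol/kg

CA = [HCO3⁻] + 2[CO3²⁻] = (α₁ + 2α₂)·DIC
At pH 7.70: [H⁺]/K1 = 10^-1.75 = 0.017783, K2/[H⁺] = 10^-1.26 = 0.054954
α₁ = 1/(1 + 0.017783 + 0.054954) = 1/1.0727 = 0.9322; α₂ = α₁·K2/[H⁺] = 0.05123
α₁ + 2α₂ = 1.0347
CA = 1.0347 × 2.34 = 2.42 mmol/kg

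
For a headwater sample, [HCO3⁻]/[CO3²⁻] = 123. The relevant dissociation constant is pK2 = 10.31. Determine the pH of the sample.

From K2 = [H⁺][CO3²⁻]/[HCO3⁻]:  pH = pK2 − log₁₀([HCO3⁻]/[CO3²⁻])
log₁₀(123) = +2.090
pH = 10.31 − (+2.090) = 8.22

pH = 8.22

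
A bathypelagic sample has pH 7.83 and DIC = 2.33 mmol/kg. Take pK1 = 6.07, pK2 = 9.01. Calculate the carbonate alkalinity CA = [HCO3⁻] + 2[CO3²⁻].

CA = [HCO3⁻] + 2[CO3²⁻] = (α₁ + 2α₂)·DIC
At pH 7.83: [H⁺]/K1 = 10^-1.76 = 0.017378, K2/[H⁺] = 10^-1.18 = 0.066069
α₁ = 1/(1 + 0.017378 + 0.066069) = 1/1.0834 = 0.9230; α₂ = α₁·K2/[H⁺] = 0.06098
α₁ + 2α₂ = 1.0449
CA = 1.0449 × 2.33 = 2.43 mmol/kg

CA = 2.43 mmol/kg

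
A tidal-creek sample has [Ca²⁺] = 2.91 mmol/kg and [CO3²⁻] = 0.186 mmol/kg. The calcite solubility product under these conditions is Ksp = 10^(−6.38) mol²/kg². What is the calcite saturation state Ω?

Ksp = 10^(−6.38) = 4.169×10^-7
Ω = [Ca²⁺][CO3²⁻]/Ksp = (2.91×10^-3)(0.186×10^-3) / 4.169×10^-7 = 1.30

Ω = 1.30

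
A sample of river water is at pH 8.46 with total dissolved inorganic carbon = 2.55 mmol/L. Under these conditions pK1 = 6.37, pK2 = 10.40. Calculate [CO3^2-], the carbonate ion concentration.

[CO3²⁻] = 0.0287 mmol/L

α₂ = 1 / (1 + [H⁺]/K2 + [H⁺]²/(K1K2)) = 1 / (1 + 10^+1.94 + 10^-0.15)
   = 1 / (1 + 87.096 + 0.70795) = 1/88.804 = 0.01126
[CO3²⁻] = α₂ × DIC = 0.01126 × 2.55 = 0.0287 mmol/L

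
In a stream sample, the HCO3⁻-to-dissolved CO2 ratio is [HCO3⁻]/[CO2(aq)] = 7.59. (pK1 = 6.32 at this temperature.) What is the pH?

From K1 = [H⁺][HCO3⁻]/[CO2(aq)]:  pH = pK1 + log₁₀([HCO3⁻]/[CO2(aq)])
log₁₀(7.59) = +0.880
pH = 6.32 + (+0.880) = 7.20

pH = 7.20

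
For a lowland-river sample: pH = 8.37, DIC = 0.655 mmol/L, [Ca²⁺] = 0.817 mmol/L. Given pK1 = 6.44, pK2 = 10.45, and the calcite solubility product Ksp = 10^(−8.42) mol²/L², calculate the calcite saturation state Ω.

Ω = 1.15

α₂ = 1 / (1 + [H⁺]/K2 + [H⁺]²/(K1K2)) = 1 / (1 + 10^+2.08 + 10^+0.15)
   = 1 / (1 + 120.23 + 1.4125) = 1/122.64 = 0.008154
[CO3²⁻] = α₂ × DIC = 0.008154 × 0.655 = 0.005341 mmol/L = 5.341 μmol/L
Ksp = 10^(−8.42) = 3.802×10^-9
Ω = [Ca²⁺][CO3²⁻]/Ksp = (0.817×10^-3)(5.341×10^-6) / 3.802×10^-9 = 1.15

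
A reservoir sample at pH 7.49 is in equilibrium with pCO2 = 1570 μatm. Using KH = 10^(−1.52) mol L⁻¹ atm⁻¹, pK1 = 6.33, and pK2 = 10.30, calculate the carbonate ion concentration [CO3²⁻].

[CO2*] = KH · pCO2 = 10^(−1.52) × 1570×10^-6 = 4.741×10^-5 mol/L
α₀ = 1/(1 + K1/[H⁺] + K1K2/[H⁺]²) = 1/(1 + 10^+1.16 + 10^-1.65) = 0.06461
DIC = [CO2*]/α₀ = 4.741×10^-5 / 0.06461 = 0.7338 mmol/L
[CO3²⁻] = α₂·DIC; α₂ = 0.001447, so [CO3²⁻] = 0.001447 × 0.7338 = 0.00106 mmol/L = 1.06 μmol/L

[CO3²⁻] = 1.06 μmol/L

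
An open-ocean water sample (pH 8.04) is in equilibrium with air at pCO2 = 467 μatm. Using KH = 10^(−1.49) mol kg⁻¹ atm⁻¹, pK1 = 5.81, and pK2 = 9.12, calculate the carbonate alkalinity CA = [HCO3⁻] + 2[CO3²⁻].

CA = 2.99 mmol/kg

[CO2*] = KH · pCO2 = 10^(−1.49) × 467×10^-6 = 1.511×10^-5 mol/kg
α₀ = 1/(1 + K1/[H⁺] + K1K2/[H⁺]²) = 1/(1 + 10^+2.23 + 10^+1.15) = 0.005407
DIC = [CO2*]/α₀ = 1.511×10^-5 / 0.005407 = 2.795 mmol/kg
CA = (α₁ + 2α₂)·DIC = (0.9182 + 2×0.07637) × 2.795 = 2.99 mmol/kg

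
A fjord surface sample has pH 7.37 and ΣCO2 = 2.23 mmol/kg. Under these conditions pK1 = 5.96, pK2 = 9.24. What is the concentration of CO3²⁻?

[CO3²⁻] = 0.0286 mmol/kg

α₂ = 1 / (1 + [H⁺]/K2 + [H⁺]²/(K1K2)) = 1 / (1 + 10^+1.87 + 10^+0.46)
   = 1 / (1 + 74.131 + 2.8840) = 1/78.015 = 0.01282
[CO3²⁻] = α₂ × DIC = 0.01282 × 2.23 = 0.0286 mmol/kg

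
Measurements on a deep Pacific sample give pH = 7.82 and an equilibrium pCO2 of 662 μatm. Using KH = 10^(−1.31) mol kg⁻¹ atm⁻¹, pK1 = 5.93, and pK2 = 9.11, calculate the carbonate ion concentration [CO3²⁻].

[CO3²⁻] = 0.129 mmol/kg

[CO2*] = KH · pCO2 = 10^(−1.31) × 662×10^-6 = 3.242×10^-5 mol/kg
α₀ = 1/(1 + K1/[H⁺] + K1K2/[H⁺]²) = 1/(1 + 10^+1.89 + 10^+0.60) = 0.01211
DIC = [CO2*]/α₀ = 3.242×10^-5 / 0.01211 = 2.678 mmol/kg
[CO3²⁻] = α₂·DIC; α₂ = 0.04819, so [CO3²⁻] = 0.04819 × 2.678 = 0.129 mmol/kg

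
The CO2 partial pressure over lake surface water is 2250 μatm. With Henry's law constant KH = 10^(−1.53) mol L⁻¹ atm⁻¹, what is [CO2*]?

KH = 10^(−1.53) = 2.951×10^-2 mol L⁻¹ atm⁻¹
[CO2*] = KH · pCO2 = 2.951×10^-2 × 2250×10^-6 atm = 6.64×10^-5 mol/L

[CO2*] = 66.4 μmol/L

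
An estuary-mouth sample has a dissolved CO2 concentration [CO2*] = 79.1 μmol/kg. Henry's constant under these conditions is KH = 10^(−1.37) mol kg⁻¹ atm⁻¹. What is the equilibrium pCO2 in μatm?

pCO2 = 1850 μatm

KH = 10^(−1.37) = 4.266×10^-2 mol kg⁻¹ atm⁻¹
pCO2 = [CO2*]/KH = 79.1×10^-6 / 4.266×10^-2 = 1.85×10^-3 atm = 1850 μatm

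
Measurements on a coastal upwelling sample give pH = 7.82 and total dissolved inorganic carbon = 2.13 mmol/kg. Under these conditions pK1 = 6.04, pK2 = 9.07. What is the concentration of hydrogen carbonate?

α₁ = 1 / (1 + [H⁺]/K1 + K2/[H⁺]) = 1 / (1 + 10^-1.78 + 10^-1.25)
   = 1 / (1 + 0.016596 + 0.056234) = 1/1.0728 = 0.9321
[HCO3⁻] = α₁ × DIC = 0.9321 × 2.13 = 1.99 mmol/kg

[HCO3⁻] = 1.99 mmol/kg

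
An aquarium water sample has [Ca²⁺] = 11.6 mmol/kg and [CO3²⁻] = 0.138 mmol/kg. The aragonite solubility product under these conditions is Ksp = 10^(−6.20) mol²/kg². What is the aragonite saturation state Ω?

Ω = 2.54

Ksp = 10^(−6.20) = 6.310×10^-7
Ω = [Ca²⁺][CO3²⁻]/Ksp = (11.6×10^-3)(0.138×10^-3) / 6.310×10^-7 = 2.54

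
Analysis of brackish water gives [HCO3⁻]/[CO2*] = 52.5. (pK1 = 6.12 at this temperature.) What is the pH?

pH = 7.84

From K1 = [H⁺][HCO3⁻]/[CO2*]:  pH = pK1 + log₁₀([HCO3⁻]/[CO2*])
log₁₀(52.5) = +1.720
pH = 6.12 + (+1.720) = 7.84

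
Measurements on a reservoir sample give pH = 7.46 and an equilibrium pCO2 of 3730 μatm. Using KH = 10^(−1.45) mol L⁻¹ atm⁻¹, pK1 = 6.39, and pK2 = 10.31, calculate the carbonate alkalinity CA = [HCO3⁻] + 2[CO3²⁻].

CA = 1.56 mmol/L

[CO2*] = KH · pCO2 = 10^(−1.45) × 3730×10^-6 = 1.323×10^-4 mol/L
α₀ = 1/(1 + K1/[H⁺] + K1K2/[H⁺]²) = 1/(1 + 10^+1.07 + 10^-1.78) = 0.07834
DIC = [CO2*]/α₀ = 1.323×10^-4 / 0.07834 = 1.689 mmol/L
CA = (α₁ + 2α₂)·DIC = (0.9204 + 2×0.001300) × 1.689 = 1.56 mmol/L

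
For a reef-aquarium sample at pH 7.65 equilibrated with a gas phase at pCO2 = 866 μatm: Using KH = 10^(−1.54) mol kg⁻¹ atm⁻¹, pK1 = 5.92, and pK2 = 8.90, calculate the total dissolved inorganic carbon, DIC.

DIC = 1.44 mmol/kg

[CO2*] = KH · pCO2 = 10^(−1.54) × 866×10^-6 = 2.498×10^-5 mol/kg
α₀ = 1/(1 + K1/[H⁺] + K1K2/[H⁺]²) = 1/(1 + 10^+1.73 + 10^+0.48) = 0.01732
DIC = [CO2*]/α₀ = 2.498×10^-5 / 0.01732 = 1.44 mmol/kg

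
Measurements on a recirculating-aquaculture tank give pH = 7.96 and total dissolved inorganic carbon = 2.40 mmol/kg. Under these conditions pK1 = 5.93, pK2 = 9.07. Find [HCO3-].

[HCO3⁻] = 2.21 mmol/kg

α₁ = 1 / (1 + [H⁺]/K1 + K2/[H⁺]) = 1 / (1 + 10^-2.03 + 10^-1.11)
   = 1 / (1 + 0.0093325 + 0.077625) = 1/1.0870 = 0.9200
[HCO3⁻] = α₁ × DIC = 0.9200 × 2.40 = 2.21 mmol/kg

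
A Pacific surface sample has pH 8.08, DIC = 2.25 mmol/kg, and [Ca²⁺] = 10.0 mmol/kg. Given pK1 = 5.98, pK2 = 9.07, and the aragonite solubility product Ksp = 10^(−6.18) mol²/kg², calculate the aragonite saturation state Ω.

α₂ = 1 / (1 + [H⁺]/K2 + [H⁺]²/(K1K2)) = 1 / (1 + 10^+0.99 + 10^-1.11)
   = 1 / (1 + 9.7724 + 0.077625) = 1/10.850 = 0.09217
[CO3²⁻] = α₂ × DIC = 0.09217 × 2.25 = 0.2074 mmol/kg
Ksp = 10^(−6.18) = 6.607×10^-7
Ω = [Ca²⁺][CO3²⁻]/Ksp = (10.0×10^-3)(2.074×10^-4) / 6.607×10^-7 = 3.14

Ω = 3.14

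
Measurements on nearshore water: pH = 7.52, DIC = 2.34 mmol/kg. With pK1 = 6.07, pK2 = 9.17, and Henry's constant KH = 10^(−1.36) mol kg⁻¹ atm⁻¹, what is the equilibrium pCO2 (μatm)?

pCO2 = 1800 μatm

α₀ = 1 / (1 + K1/[H⁺] + K1K2/[H⁺]²) = 1 / (1 + 10^+1.45 + 10^-0.20)
   = 1 / (1 + 28.184 + 0.63096) = 1/29.815 = 0.03354
[CO2*] = α₀ × DIC = 0.03354 × 2.34 = 0.07848 mmol/kg
pCO2 = [CO2*]/KH = 7.848×10^-5 / 4.365×10^-2 = 1800 μatm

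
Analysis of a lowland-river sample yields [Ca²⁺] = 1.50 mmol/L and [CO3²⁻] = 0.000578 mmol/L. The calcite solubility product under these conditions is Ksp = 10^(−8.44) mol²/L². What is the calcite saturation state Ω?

Ω = 0.239

Ksp = 10^(−8.44) = 3.631×10^-9
Ω = [Ca²⁺][CO3²⁻]/Ksp = (1.50×10^-3)(0.000578×10^-3) / 3.631×10^-9 = 0.239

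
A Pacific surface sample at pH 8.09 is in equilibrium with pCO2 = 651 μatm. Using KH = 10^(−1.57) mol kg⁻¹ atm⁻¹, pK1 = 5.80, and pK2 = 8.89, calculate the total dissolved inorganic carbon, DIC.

DIC = 3.98 mmol/kg

[CO2*] = KH · pCO2 = 10^(−1.57) × 651×10^-6 = 1.752×10^-5 mol/kg
α₀ = 1/(1 + K1/[H⁺] + K1K2/[H⁺]²) = 1/(1 + 10^+2.29 + 10^+1.49) = 0.004407
DIC = [CO2*]/α₀ = 1.752×10^-5 / 0.004407 = 3.98 mmol/kg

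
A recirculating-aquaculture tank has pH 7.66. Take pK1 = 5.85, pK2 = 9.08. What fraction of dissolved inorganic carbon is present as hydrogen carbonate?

α₁ = 0.949

α₁ = 1 / (1 + [H⁺]/K1 + K2/[H⁺]) = 1 / (1 + 10^-1.81 + 10^-1.42)
   = 1 / (1 + 0.015488 + 0.038019) = 1/1.0535 = 0.9492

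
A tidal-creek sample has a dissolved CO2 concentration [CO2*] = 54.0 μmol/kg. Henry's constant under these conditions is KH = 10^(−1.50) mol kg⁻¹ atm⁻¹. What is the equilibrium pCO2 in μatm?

pCO2 = 1710 μatm

KH = 10^(−1.50) = 3.162×10^-2 mol kg⁻¹ atm⁻¹
pCO2 = [CO2*]/KH = 54.0×10^-6 / 3.162×10^-2 = 1.71×10^-3 atm = 1710 μatm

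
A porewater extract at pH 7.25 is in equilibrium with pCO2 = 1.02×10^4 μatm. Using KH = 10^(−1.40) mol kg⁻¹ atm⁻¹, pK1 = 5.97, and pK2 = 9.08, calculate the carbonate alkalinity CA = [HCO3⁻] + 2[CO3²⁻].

[CO2*] = KH · pCO2 = 10^(−1.40) × 1.02×10^4×10^-6 = 4.061×10^-4 mol/kg
α₀ = 1/(1 + K1/[H⁺] + K1K2/[H⁺]²) = 1/(1 + 10^+1.28 + 10^-0.55) = 0.04917
DIC = [CO2*]/α₀ = 4.061×10^-4 / 0.04917 = 8.258 mmol/kg
CA = (α₁ + 2α₂)·DIC = (0.9370 + 2×0.01386) × 8.258 = 7.97 mmol/kg

CA = 7.97 mmol/kg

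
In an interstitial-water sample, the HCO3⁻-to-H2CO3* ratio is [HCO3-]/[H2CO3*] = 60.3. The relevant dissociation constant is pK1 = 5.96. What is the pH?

From K1 = [H⁺][HCO3-]/[H2CO3*]:  pH = pK1 + log₁₀([HCO3-]/[H2CO3*])
log₁₀(60.3) = +1.780
pH = 5.96 + (+1.780) = 7.74

pH = 7.74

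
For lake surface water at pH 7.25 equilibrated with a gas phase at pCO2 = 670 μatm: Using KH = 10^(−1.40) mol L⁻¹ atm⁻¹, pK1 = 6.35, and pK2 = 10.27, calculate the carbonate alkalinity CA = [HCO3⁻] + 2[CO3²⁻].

CA = 0.212 mmol/L

[CO2*] = KH · pCO2 = 10^(−1.40) × 670×10^-6 = 2.667×10^-5 mol/L
α₀ = 1/(1 + K1/[H⁺] + K1K2/[H⁺]²) = 1/(1 + 10^+0.90 + 10^-2.12) = 0.1117
DIC = [CO2*]/α₀ = 2.667×10^-5 / 0.1117 = 0.2387 mmol/L
CA = (α₁ + 2α₂)·DIC = (0.8874 + 2×0.0008475) × 0.2387 = 0.212 mmol/L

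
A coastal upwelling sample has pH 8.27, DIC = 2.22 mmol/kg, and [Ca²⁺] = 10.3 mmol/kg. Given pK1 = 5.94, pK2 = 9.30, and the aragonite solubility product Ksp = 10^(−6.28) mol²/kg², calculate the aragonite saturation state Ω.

Ω = 3.70

α₂ = 1 / (1 + [H⁺]/K2 + [H⁺]²/(K1K2)) = 1 / (1 + 10^+1.03 + 10^-1.30)
   = 1 / (1 + 10.715 + 0.050119) = 1/11.765 = 0.08500
[CO3²⁻] = α₂ × DIC = 0.08500 × 2.22 = 0.1887 mmol/kg
Ksp = 10^(−6.28) = 5.248×10^-7
Ω = [Ca²⁺][CO3²⁻]/Ksp = (10.3×10^-3)(1.887×10^-4) / 5.248×10^-7 = 3.70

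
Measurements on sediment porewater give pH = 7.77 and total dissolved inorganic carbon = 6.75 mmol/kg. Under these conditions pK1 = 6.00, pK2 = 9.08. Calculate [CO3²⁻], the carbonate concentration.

α₂ = 1 / (1 + [H⁺]/K2 + [H⁺]²/(K1K2)) = 1 / (1 + 10^+1.31 + 10^-0.46)
   = 1 / (1 + 20.417 + 0.34674) = 1/21.764 = 0.04595
[CO3²⁻] = α₂ × DIC = 0.04595 × 6.75 = 0.310 mmol/kg

[CO3²⁻] = 0.310 mmol/kg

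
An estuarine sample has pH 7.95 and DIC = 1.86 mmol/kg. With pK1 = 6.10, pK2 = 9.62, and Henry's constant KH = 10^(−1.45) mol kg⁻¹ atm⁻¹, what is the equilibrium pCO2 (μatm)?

pCO2 = 715 μatm

α₀ = 1 / (1 + K1/[H⁺] + K1K2/[H⁺]²) = 1 / (1 + 10^+1.85 + 10^+0.18)
   = 1 / (1 + 70.795 + 1.5136) = 1/73.308 = 0.01364
[CO2*] = α₀ × DIC = 0.01364 × 1.86 = 0.02537 mmol/kg
pCO2 = [CO2*]/KH = 2.537×10^-5 / 3.548×10^-2 = 715 μatm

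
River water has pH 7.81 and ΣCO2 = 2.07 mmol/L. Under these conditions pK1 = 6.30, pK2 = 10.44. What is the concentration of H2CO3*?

α₀ = 1 / (1 + K1/[H⁺] + K1K2/[H⁺]²) = 1 / (1 + 10^+1.51 + 10^-1.12)
   = 1 / (1 + 32.359 + 0.075858) = 1/33.435 = 0.02991
[CO2*] = α₀ × DIC = 0.02991 × 2.07 = 0.0619 mmol/L

[CO2*] = 0.0619 mmol/L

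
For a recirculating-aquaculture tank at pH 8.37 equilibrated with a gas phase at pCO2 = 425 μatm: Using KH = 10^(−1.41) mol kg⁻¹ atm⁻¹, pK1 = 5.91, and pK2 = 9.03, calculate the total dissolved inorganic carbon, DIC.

[CO2*] = KH · pCO2 = 10^(−1.41) × 425×10^-6 = 1.653×10^-5 mol/kg
α₀ = 1/(1 + K1/[H⁺] + K1K2/[H⁺]²) = 1/(1 + 10^+2.46 + 10^+1.80) = 0.002837
DIC = [CO2*]/α₀ = 1.653×10^-5 / 0.002837 = 5.83 mmol/kg

DIC = 5.83 mmol/kg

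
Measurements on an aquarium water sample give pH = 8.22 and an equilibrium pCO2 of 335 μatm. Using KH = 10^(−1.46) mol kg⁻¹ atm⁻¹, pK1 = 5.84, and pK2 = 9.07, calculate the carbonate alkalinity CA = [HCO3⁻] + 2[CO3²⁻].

CA = 3.57 mmol/kg

[CO2*] = KH · pCO2 = 10^(−1.46) × 335×10^-6 = 1.162×10^-5 mol/kg
α₀ = 1/(1 + K1/[H⁺] + K1K2/[H⁺]²) = 1/(1 + 10^+2.38 + 10^+1.53) = 0.003639
DIC = [CO2*]/α₀ = 1.162×10^-5 / 0.003639 = 3.192 mmol/kg
CA = (α₁ + 2α₂)·DIC = (0.8730 + 2×0.1233) × 3.192 = 3.57 mmol/kg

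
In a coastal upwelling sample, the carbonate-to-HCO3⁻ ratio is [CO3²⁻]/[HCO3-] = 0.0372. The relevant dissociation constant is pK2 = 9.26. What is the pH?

pH = 7.83

From K2 = [H⁺][CO3²⁻]/[HCO3-]:  pH = pK2 + log₁₀([CO3²⁻]/[HCO3-])
log₁₀(0.0372) = -1.429
pH = 9.26 + (-1.429) = 7.83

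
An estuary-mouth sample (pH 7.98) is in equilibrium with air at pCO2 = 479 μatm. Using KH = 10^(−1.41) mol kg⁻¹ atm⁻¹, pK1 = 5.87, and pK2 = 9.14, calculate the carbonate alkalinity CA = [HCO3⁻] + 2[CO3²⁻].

[CO2*] = KH · pCO2 = 10^(−1.41) × 479×10^-6 = 1.864×10^-5 mol/kg
α₀ = 1/(1 + K1/[H⁺] + K1K2/[H⁺]²) = 1/(1 + 10^+2.11 + 10^+0.95) = 0.007208
DIC = [CO2*]/α₀ = 1.864×10^-5 / 0.007208 = 2.585 mmol/kg
CA = (α₁ + 2α₂)·DIC = (0.9286 + 2×0.06424) × 2.585 = 2.73 mmol/kg

CA = 2.73 mmol/kg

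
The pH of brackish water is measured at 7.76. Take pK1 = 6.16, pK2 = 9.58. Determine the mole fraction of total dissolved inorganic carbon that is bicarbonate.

α₁ = 0.961

α₁ = 1 / (1 + [H⁺]/K1 + K2/[H⁺]) = 1 / (1 + 10^-1.60 + 10^-1.82)
   = 1 / (1 + 0.025119 + 0.015136) = 1/1.0403 = 0.9613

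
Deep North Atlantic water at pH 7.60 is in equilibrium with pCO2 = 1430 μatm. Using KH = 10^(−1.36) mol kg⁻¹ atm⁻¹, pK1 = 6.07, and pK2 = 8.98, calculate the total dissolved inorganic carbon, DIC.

DIC = 2.27 mmol/kg

[CO2*] = KH · pCO2 = 10^(−1.36) × 1430×10^-6 = 6.242×10^-5 mol/kg
α₀ = 1/(1 + K1/[H⁺] + K1K2/[H⁺]²) = 1/(1 + 10^+1.53 + 10^+0.15) = 0.02755
DIC = [CO2*]/α₀ = 6.242×10^-5 / 0.02755 = 2.27 mmol/kg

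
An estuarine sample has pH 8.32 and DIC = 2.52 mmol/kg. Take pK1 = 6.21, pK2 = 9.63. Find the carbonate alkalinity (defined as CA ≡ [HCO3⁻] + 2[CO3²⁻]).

CA = 2.62 mmol/kg

CA = [HCO3⁻] + 2[CO3²⁻] = (α₁ + 2α₂)·DIC
At pH 8.32: [H⁺]/K1 = 10^-2.11 = 0.0077625, K2/[H⁺] = 10^-1.31 = 0.048978
α₁ = 1/(1 + 0.0077625 + 0.048978) = 1/1.0567 = 0.9463; α₂ = α₁·K2/[H⁺] = 0.04635
α₁ + 2α₂ = 1.0390
CA = 1.0390 × 2.52 = 2.62 mmol/kg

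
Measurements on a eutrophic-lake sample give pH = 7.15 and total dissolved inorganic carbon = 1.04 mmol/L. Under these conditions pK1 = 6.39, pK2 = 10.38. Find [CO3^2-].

α₂ = 1 / (1 + [H⁺]/K2 + [H⁺]²/(K1K2)) = 1 / (1 + 10^+3.23 + 10^+2.47)
   = 1 / (1 + 1698.2 + 295.12) = 1/1994.4 = 0.0005014
[CO3²⁻] = α₂ × DIC = 0.0005014 × 1.04 = 0.000521 mmol/L = 0.521 μmol/L

[CO3²⁻] = 0.521 μmol/L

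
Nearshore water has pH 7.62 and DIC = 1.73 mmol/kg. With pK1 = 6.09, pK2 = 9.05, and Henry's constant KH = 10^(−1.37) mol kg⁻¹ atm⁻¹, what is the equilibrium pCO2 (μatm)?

α₀ = 1 / (1 + K1/[H⁺] + K1K2/[H⁺]²) = 1 / (1 + 10^+1.53 + 10^+0.10)
   = 1 / (1 + 33.884 + 1.2589) = 1/36.143 = 0.02767
[CO2*] = α₀ × DIC = 0.02767 × 1.73 = 0.04786 mmol/kg
pCO2 = [CO2*]/KH = 4.786×10^-5 / 4.266×10^-2 = 1120 μatm

pCO2 = 1120 μatm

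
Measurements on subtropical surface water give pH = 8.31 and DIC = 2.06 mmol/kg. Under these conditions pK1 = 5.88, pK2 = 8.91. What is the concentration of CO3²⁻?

[CO3²⁻] = 0.412 mmol/kg

α₂ = 1 / (1 + [H⁺]/K2 + [H⁺]²/(K1K2)) = 1 / (1 + 10^+0.60 + 10^-1.83)
   = 1 / (1 + 3.9811 + 0.014791) = 1/4.9959 = 0.2002
[CO3²⁻] = α₂ × DIC = 0.2002 × 2.06 = 0.412 mmol/kg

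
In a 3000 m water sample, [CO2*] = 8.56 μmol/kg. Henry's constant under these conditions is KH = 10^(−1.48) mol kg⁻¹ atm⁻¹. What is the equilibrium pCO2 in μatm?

KH = 10^(−1.48) = 3.311×10^-2 mol kg⁻¹ atm⁻¹
pCO2 = [CO2*]/KH = 8.56×10^-6 / 3.311×10^-2 = 2.59×10^-4 atm = 259 μatm

pCO2 = 259 μatm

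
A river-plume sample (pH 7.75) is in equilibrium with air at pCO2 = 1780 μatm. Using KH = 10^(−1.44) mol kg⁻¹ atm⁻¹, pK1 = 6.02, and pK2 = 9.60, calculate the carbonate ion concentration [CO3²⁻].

[CO2*] = KH · pCO2 = 10^(−1.44) × 1780×10^-6 = 6.463×10^-5 mol/kg
α₀ = 1/(1 + K1/[H⁺] + K1K2/[H⁺]²) = 1/(1 + 10^+1.73 + 10^-0.12) = 0.01803
DIC = [CO2*]/α₀ = 6.463×10^-5 / 0.01803 = 3.584 mmol/kg
[CO3²⁻] = α₂·DIC; α₂ = 0.01368, so [CO3²⁻] = 0.01368 × 3.584 = 0.0490 mmol/kg

[CO3²⁻] = 0.0490 mmol/kg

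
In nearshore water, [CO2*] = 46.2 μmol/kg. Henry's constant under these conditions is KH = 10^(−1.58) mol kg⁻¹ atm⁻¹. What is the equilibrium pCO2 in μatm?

KH = 10^(−1.58) = 2.630×10^-2 mol kg⁻¹ atm⁻¹
pCO2 = [CO2*]/KH = 46.2×10^-6 / 2.630×10^-2 = 1.76×10^-3 atm = 1760 μatm

pCO2 = 1760 μatm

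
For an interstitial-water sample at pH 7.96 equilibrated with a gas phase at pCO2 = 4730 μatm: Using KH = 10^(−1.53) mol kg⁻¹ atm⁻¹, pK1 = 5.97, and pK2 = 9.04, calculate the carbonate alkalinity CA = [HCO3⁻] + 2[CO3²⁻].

CA = 15.9 mmol/kg

[CO2*] = KH · pCO2 = 10^(−1.53) × 4730×10^-6 = 1.396×10^-4 mol/kg
α₀ = 1/(1 + K1/[H⁺] + K1K2/[H⁺]²) = 1/(1 + 10^+1.99 + 10^+0.91) = 0.009359
DIC = [CO2*]/α₀ = 1.396×10^-4 / 0.009359 = 14.92 mmol/kg
CA = (α₁ + 2α₂)·DIC = (0.9146 + 2×0.07607) × 14.92 = 15.9 mmol/kg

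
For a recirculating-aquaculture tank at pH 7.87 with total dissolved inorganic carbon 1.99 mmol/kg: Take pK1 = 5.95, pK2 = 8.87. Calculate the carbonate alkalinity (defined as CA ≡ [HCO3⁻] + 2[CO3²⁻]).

CA = [HCO3⁻] + 2[CO3²⁻] = (α₁ + 2α₂)·DIC
At pH 7.87: [H⁺]/K1 = 10^-1.92 = 0.012023, K2/[H⁺] = 10^-1.00 = 0.10000
α₁ = 1/(1 + 0.012023 + 0.10000) = 1/1.1120 = 0.8993; α₂ = α₁·K2/[H⁺] = 0.08993
α₁ + 2α₂ = 1.0791
CA = 1.0791 × 1.99 = 2.15 mmol/kg

CA = 2.15 mmol/kg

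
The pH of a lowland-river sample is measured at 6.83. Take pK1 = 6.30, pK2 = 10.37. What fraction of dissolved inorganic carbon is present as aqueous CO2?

α₀ = 1 / (1 + K1/[H⁺] + K1K2/[H⁺]²) = 1 / (1 + 10^+0.53 + 10^-3.01)
   = 1 / (1 + 3.3884 + 0.00097724) = 1/4.3894 = 0.2278

α₀ = 0.228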